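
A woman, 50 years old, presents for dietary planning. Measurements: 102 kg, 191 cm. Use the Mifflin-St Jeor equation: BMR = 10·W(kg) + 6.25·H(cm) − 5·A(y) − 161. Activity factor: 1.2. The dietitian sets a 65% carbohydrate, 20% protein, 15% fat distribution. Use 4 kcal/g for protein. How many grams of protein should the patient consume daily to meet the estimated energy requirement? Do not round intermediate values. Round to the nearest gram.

108 g/day

Mifflin-St Jeor (female): BMR = 10(102) + 6.25(191) − 5(50) − 161 = 1020 + 1193.75 − 250 − 161 = 1802.75 kcal/day.
TEE = 1802.75 × 1.2 = 2163.3 kcal/day.
Protein energy = 20% × 2163.3 = 432.66 kcal.
Protein = 432.66 ÷ 4 kcal/g = 108.165 g.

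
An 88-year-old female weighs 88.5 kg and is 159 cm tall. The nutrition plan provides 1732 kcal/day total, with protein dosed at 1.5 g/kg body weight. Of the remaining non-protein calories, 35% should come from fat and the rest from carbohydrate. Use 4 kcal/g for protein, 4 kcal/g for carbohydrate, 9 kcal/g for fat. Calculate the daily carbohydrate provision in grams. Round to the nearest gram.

Protein = 1.5 × 88.5 = 132.75 g → 132.75 × 4 = 531 kcal.
Non-protein calories = 1732 − 531 = 1201 kcal.
Fat: 35% × 1201 = 420.35 kcal; carbohydrate: 780.65 kcal.
Carbohydrate: 780.65 kcal ÷ 4 kcal/g = 195.1625 g.

195 g/day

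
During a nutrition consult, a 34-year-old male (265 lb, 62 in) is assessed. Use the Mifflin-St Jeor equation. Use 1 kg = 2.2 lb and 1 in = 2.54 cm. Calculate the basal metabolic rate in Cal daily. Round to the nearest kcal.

2024 Cal daily

Convert to metric: weight = 265 ÷ 2.2 = 120.4545 kg; height = 62 × 2.54 = 157.48 cm.
Mifflin-St Jeor (male): BMR = 10(120.4545) + 6.25(157.48) − 5(34) + 5 = 1204.5455 + 984.25 − 170 + 5 = 2023.7955 kcal/day.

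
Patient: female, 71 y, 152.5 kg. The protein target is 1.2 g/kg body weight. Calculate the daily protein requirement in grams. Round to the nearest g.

Protein = 1.2 g/kg × 152.5 kg = 183 g/day.

183 g/day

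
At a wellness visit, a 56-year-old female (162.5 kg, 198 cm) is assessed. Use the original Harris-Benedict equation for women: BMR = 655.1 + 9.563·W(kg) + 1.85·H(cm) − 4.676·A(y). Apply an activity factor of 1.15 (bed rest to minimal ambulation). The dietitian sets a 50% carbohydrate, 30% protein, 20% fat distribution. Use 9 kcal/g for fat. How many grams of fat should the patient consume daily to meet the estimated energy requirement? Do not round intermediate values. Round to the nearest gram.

Harris-Benedict: BMR = 655.1 + 9.563(162.5) + 1.85(198) − 4.676(56) = 2313.5315 kcal/day.
TEE = 2313.5315 × 1.15 = 2660.5612 kcal/day.
Fat energy = 20% × 2660.5612 = 532.1122 kcal.
Fat = 532.1122 ÷ 9 kcal/g = 59.1236 g.

59 g/day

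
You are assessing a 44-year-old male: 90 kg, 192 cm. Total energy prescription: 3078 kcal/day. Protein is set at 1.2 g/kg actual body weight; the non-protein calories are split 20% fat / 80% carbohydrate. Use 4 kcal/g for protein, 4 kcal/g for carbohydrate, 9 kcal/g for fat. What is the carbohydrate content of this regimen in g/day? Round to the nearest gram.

529 g/day

Protein = 1.2 × 90 = 108 g → 108 × 4 = 432 kcal.
Non-protein calories = 3078 − 432 = 2646 kcal.
Fat: 20% × 2646 = 529.2 kcal; carbohydrate: 2116.8 kcal.
Carbohydrate: 2116.8 kcal ÷ 4 kcal/g = 529.2 g.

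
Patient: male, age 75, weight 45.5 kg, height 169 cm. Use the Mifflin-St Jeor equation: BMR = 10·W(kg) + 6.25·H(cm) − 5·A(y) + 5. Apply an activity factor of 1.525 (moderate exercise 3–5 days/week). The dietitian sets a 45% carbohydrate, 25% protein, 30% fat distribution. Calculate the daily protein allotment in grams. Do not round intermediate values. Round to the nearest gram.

109 g/day

Mifflin-St Jeor (male): BMR = 10(45.5) + 6.25(169) − 5(75) + 5 = 455 + 1056.25 − 375 + 5 = 1141.25 kcal/day.
TEE = 1141.25 × 1.525 = 1740.4063 kcal/day.
Protein energy = 25% × 1740.4063 = 435.1016 kcal.
Protein = 435.1016 ÷ 4 kcal/g = 108.7754 g.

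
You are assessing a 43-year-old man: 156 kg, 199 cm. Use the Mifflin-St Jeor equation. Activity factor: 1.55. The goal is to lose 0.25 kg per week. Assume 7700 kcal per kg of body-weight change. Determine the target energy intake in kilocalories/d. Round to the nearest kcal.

3745 kilocalories/d

Mifflin-St Jeor (male): BMR = 10(156) + 6.25(199) − 5(43) + 5 = 1560 + 1243.75 − 215 + 5 = 2593.75 kcal/day.
TEE = 2593.75 × 1.55 = 4020.3125 kcal/day.
Required daily deficit = 0.25 × 7700 ÷ 7 = 275 kcal/day.
Target intake = 4020.3125 − 275 = 3745.3125 kcal/day.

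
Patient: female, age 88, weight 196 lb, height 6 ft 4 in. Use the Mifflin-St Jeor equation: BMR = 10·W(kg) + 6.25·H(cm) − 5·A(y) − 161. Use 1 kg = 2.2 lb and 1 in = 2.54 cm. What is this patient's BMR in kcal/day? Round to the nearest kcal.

1496 kcal/day

Convert to metric: weight = 196 ÷ 2.2 = 89.0909 kg; height = (6×12 + 4) × 2.54 = 76 × 2.54 = 193.04 cm.
Mifflin-St Jeor (female): BMR = 10(89.0909) + 6.25(193.04) − 5(88) − 161 = 890.9091 + 1206.5 − 440 − 161 = 1496.4091 kcal/day.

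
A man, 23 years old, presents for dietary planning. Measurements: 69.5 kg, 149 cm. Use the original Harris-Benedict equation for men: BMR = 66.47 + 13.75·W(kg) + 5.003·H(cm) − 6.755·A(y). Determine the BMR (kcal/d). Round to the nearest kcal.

1612 kcal/d

Harris-Benedict: BMR = 66.47 + 13.75(69.5) + 5.003(149) − 6.755(23) = 1612.177 kcal/day.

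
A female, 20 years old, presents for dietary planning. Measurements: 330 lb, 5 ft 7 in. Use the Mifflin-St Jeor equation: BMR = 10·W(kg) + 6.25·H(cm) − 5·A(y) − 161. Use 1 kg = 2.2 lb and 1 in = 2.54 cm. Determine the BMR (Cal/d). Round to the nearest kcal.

2303 Cal/d

Convert to metric: weight = 330 ÷ 2.2 = 150 kg; height = (5×12 + 7) × 2.54 = 67 × 2.54 = 170.18 cm.
Mifflin-St Jeor (female): BMR = 10(150) + 6.25(170.18) − 5(20) − 161 = 1500 + 1063.625 − 100 − 161 = 2302.625 kcal/day.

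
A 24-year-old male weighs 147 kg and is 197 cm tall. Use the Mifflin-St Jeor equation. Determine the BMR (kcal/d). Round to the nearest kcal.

Mifflin-St Jeor (male): BMR = 10(147) + 6.25(197) − 5(24) + 5 = 1470 + 1231.25 − 120 + 5 = 2586.25 kcal/day.

2586 kcal/d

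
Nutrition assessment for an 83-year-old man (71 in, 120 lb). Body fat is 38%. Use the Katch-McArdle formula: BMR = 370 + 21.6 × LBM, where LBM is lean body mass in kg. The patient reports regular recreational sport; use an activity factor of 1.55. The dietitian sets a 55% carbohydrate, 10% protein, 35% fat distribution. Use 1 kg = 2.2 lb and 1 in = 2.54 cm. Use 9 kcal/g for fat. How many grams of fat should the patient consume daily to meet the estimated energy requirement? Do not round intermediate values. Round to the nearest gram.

66 g/day

Convert to metric: weight = 120 ÷ 2.2 = 54.5455 kg; height = 71 × 2.54 = 180.34 cm.
LBM = 54.5455 × (1 − 0.38) = 33.8182 kg. Katch-McArdle: BMR = 370 + 21.6 × 33.8182 = 1100.4727 kcal/day.
TEE = 1100.4727 × 1.55 = 1705.7327 kcal/day.
Fat energy = 35% × 1705.7327 = 597.0065 kcal.
Fat = 597.0065 ÷ 9 kcal/g = 66.3341 g.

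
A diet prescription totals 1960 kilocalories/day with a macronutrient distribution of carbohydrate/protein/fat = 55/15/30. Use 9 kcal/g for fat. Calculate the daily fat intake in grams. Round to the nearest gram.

65 g/day

Fat energy = 30% × 1960 = 588 kcal.
At 9 kcal/g: 588 ÷ 9 = 65.3333 g.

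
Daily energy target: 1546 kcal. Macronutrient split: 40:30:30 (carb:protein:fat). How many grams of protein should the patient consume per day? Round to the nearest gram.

116 g/day

Protein energy = 30% × 1546 = 463.8 kcal.
At 4 kcal/g: 463.8 ÷ 4 = 115.95 g.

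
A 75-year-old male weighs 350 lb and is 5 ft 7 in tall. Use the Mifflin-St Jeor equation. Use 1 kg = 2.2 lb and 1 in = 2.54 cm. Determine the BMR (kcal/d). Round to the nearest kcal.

Convert to metric: weight = 350 ÷ 2.2 = 159.0909 kg; height = (5×12 + 7) × 2.54 = 67 × 2.54 = 170.18 cm.
Mifflin-St Jeor (male): BMR = 10(159.0909) + 6.25(170.18) − 5(75) + 5 = 1590.9091 + 1063.625 − 375 + 5 = 2284.5341 kcal/day.

2285 kcal/d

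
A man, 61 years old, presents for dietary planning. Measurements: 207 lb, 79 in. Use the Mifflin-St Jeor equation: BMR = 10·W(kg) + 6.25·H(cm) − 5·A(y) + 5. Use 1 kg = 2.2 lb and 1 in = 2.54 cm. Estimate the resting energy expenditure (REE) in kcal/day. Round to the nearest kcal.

1895 kcal/day

Convert to metric: weight = 207 ÷ 2.2 = 94.0909 kg; height = 79 × 2.54 = 200.66 cm.
Mifflin-St Jeor (male): BMR = 10(94.0909) + 6.25(200.66) − 5(61) + 5 = 940.9091 + 1254.125 − 305 + 5 = 1895.0341 kcal/day.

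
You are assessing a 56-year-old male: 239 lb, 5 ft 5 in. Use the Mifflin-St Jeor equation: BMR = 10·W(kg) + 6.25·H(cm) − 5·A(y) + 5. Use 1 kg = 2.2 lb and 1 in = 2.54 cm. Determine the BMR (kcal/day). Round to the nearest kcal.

1843 kcal/day

Convert to metric: weight = 239 ÷ 2.2 = 108.6364 kg; height = (5×12 + 5) × 2.54 = 65 × 2.54 = 165.1 cm.
Mifflin-St Jeor (male): BMR = 10(108.6364) + 6.25(165.1) − 5(56) + 5 = 1086.3636 + 1031.875 − 280 + 5 = 1843.2386 kcal/day.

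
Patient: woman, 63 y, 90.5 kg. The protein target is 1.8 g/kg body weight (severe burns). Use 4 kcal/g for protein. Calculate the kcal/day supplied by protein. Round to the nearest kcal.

652 kcal/day

Protein = 1.8 g/kg × 90.5 kg = 162.9 g/day.
Protein energy = 162.9 g × 4 kcal/g = 651.6 kcal/day.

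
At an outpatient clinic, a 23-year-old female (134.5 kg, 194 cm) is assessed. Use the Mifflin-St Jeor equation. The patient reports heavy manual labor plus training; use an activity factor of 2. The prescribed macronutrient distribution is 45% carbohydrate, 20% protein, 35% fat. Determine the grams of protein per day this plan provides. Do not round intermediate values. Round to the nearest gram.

Mifflin-St Jeor (female): BMR = 10(134.5) + 6.25(194) − 5(23) − 161 = 1345 + 1212.5 − 115 − 161 = 2281.5 kcal/day.
TEE = 2281.5 × 2 = 4563 kcal/day.
Protein energy = 20% × 4563 = 912.6 kcal.
Protein = 912.6 ÷ 4 kcal/g = 228.15 g.

228 g/day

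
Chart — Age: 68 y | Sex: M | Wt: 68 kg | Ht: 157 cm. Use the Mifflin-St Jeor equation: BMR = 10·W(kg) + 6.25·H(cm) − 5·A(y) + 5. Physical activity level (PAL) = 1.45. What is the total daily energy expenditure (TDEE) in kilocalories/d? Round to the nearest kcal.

1923 kilocalories/d

Mifflin-St Jeor (male): BMR = 10(68) + 6.25(157) − 5(68) + 5 = 680 + 981.25 − 340 + 5 = 1326.25 kcal/day.
TEE = BMR × activity factor = 1326.25 × 1.45 = 1923.0625 kcal/day.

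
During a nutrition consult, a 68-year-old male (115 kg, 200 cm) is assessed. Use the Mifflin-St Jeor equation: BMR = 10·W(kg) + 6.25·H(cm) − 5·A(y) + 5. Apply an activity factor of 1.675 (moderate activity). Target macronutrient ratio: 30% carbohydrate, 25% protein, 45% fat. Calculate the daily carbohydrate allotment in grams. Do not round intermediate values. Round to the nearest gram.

Mifflin-St Jeor (male): BMR = 10(115) + 6.25(200) − 5(68) + 5 = 1150 + 1250 − 340 + 5 = 2065 kcal/day.
TEE = 2065 × 1.675 = 3458.875 kcal/day.
Carbohydrate energy = 30% × 3458.875 = 1037.6625 kcal.
Carbohydrate = 1037.6625 ÷ 4 kcal/g = 259.4156 g.

259 g/day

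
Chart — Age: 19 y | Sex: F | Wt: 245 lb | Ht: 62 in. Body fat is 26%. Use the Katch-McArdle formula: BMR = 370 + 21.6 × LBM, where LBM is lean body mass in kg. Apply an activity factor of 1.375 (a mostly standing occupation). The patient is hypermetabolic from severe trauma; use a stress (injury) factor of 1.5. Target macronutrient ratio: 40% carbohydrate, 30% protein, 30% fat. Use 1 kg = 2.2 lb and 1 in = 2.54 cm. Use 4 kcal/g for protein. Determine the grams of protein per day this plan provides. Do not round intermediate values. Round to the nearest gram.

Convert to metric: weight = 245 ÷ 2.2 = 111.3636 kg; height = 62 × 2.54 = 157.48 cm.
LBM = 111.3636 × (1 − 0.26) = 82.4091 kg. Katch-McArdle: BMR = 370 + 21.6 × 82.4091 = 2150.0364 kcal/day.
TEE = 2150.0364 × 1.375 = 2956.3 kcal/day.
With stress factor 1.5: 2956.3 × 1.5 = 4434.45 kcal/day.
Protein energy = 30% × 4434.45 = 1330.335 kcal.
Protein = 1330.335 ÷ 4 kcal/g = 332.5838 g.

333 g/day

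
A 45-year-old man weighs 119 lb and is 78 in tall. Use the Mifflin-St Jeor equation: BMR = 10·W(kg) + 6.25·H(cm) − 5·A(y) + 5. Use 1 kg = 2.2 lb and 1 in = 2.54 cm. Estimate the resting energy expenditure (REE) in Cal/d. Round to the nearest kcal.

1559 Cal/d

Convert to metric: weight = 119 ÷ 2.2 = 54.0909 kg; height = 78 × 2.54 = 198.12 cm.
Mifflin-St Jeor (male): BMR = 10(54.0909) + 6.25(198.12) − 5(45) + 5 = 540.9091 + 1238.25 − 225 + 5 = 1559.1591 kcal/day.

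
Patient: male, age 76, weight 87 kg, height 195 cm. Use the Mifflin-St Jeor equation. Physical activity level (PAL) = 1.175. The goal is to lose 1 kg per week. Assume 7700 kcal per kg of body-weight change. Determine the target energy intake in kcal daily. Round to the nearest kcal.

914 kcal daily

Mifflin-St Jeor (male): BMR = 10(87) + 6.25(195) − 5(76) + 5 = 870 + 1218.75 − 380 + 5 = 1713.75 kcal/day.
TEE = 1713.75 × 1.175 = 2013.6563 kcal/day.
Required daily deficit = 1 × 7700 ÷ 7 = 1100 kcal/day.
Target intake = 2013.6563 − 1100 = 913.6563 kcal/day.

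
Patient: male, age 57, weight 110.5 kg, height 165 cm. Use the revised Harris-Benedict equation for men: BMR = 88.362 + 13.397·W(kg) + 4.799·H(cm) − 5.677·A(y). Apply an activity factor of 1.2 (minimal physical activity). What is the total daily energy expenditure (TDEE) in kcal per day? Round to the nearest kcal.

Harris-Benedict: BMR = 88.362 + 13.397(110.5) + 4.799(165) − 5.677(57) = 2036.9765 kcal/day.
TEE = BMR × activity factor = 2036.9765 × 1.2 = 2444.3718 kcal/day.

2444 kcal per day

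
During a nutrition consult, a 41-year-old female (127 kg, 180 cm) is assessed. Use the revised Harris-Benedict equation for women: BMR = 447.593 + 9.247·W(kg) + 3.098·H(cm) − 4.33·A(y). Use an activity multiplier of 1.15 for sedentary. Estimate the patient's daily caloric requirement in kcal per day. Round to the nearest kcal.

2302 kcal per day

Harris-Benedict: BMR = 447.593 + 9.247(127) + 3.098(180) − 4.33(41) = 2002.072 kcal/day.
TEE = BMR × activity factor = 2002.072 × 1.15 = 2302.3828 kcal/day.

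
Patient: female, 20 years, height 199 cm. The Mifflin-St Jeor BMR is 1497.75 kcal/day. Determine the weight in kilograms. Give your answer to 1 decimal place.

51.5 kg

1497.75 = 10·W + 6.25(199) − 5(20) − 161
10·W = 1497.75 − 982.75 = 515, so W = 51.5 kg.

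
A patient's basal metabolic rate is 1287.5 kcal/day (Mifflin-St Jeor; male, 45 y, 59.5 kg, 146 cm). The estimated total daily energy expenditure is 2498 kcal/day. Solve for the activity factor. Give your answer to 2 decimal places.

1.94

Activity factor = TEE ÷ BMR = 2498 ÷ 1287.5 = 1.94.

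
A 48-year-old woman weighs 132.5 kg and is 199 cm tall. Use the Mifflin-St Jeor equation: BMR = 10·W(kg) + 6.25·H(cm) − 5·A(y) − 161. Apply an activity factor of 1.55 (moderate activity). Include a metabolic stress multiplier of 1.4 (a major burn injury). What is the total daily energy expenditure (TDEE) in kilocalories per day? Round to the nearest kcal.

Mifflin-St Jeor (female): BMR = 10(132.5) + 6.25(199) − 5(48) − 161 = 1325 + 1243.75 − 240 − 161 = 2167.75 kcal/day.
TEE = BMR × activity factor = 2167.75 × 1.55 = 3360.0125 kcal/day.
Apply stress factor: 3360.0125 × 1.4 = 4704.0175 kcal/day.

4704 kilocalories per day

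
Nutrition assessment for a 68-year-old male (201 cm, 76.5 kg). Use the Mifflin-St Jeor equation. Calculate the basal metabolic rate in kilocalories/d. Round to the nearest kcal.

Mifflin-St Jeor (male): BMR = 10(76.5) + 6.25(201) − 5(68) + 5 = 765 + 1256.25 − 340 + 5 = 1686.25 kcal/day.

1686 kilocalories/d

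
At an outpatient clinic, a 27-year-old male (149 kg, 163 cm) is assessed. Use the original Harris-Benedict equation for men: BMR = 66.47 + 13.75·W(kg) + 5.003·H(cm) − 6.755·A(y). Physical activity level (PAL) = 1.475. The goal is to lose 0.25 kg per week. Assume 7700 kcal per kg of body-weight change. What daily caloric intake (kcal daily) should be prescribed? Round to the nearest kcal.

3779 kcal daily

Harris-Benedict: BMR = 66.47 + 13.75(149) + 5.003(163) − 6.755(27) = 2748.324 kcal/day.
TEE = 2748.324 × 1.475 = 4053.7779 kcal/day.
Required daily deficit = 0.25 × 7700 ÷ 7 = 275 kcal/day.
Target intake = 4053.7779 − 275 = 3778.7779 kcal/day.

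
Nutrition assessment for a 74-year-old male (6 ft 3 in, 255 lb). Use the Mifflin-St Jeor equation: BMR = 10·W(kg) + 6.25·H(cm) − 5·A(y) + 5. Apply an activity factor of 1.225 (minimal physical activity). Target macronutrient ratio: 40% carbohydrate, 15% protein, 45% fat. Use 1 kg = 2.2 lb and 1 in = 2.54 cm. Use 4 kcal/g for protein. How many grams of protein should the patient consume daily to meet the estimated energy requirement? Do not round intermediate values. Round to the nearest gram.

Convert to metric: weight = 255 ÷ 2.2 = 115.9091 kg; height = (6×12 + 3) × 2.54 = 75 × 2.54 = 190.5 cm.
Mifflin-St Jeor (male): BMR = 10(115.9091) + 6.25(190.5) − 5(74) + 5 = 1159.0909 + 1190.625 − 370 + 5 = 1984.7159 kcal/day.
TEE = 1984.7159 × 1.225 = 2431.277 kcal/day.
Protein energy = 15% × 2431.277 = 364.6915 kcal.
Protein = 364.6915 ÷ 4 kcal/g = 91.1729 g.

91 g/day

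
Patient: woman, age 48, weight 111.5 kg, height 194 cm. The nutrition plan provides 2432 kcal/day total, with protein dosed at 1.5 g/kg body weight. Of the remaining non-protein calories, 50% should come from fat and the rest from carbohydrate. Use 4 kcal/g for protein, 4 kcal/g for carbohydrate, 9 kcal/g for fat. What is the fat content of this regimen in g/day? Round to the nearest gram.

Protein = 1.5 × 111.5 = 167.25 g → 167.25 × 4 = 669 kcal.
Non-protein calories = 2432 − 669 = 1763 kcal.
Fat: 50% × 1763 = 881.5 kcal; carbohydrate: 881.5 kcal.
Fat: 881.5 kcal ÷ 9 kcal/g = 97.9444 g.

98 g/day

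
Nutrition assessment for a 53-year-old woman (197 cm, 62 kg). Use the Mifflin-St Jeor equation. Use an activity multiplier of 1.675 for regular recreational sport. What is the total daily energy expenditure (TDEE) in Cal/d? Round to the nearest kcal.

2387 Cal/d

Mifflin-St Jeor (female): BMR = 10(62) + 6.25(197) − 5(53) − 161 = 620 + 1231.25 − 265 − 161 = 1425.25 kcal/day.
TEE = BMR × activity factor = 1425.25 × 1.675 = 2387.2938 kcal/day.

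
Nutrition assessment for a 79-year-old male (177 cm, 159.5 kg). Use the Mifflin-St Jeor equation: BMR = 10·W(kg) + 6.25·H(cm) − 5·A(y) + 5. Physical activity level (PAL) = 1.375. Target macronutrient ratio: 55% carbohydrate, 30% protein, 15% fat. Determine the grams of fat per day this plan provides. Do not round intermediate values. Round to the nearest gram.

Mifflin-St Jeor (male): BMR = 10(159.5) + 6.25(177) − 5(79) + 5 = 1595 + 1106.25 − 395 + 5 = 2311.25 kcal/day.
TEE = 2311.25 × 1.375 = 3177.9688 kcal/day.
Fat energy = 15% × 3177.9688 = 476.6953 kcal.
Fat = 476.6953 ÷ 9 kcal/g = 52.9661 g.

53 g/day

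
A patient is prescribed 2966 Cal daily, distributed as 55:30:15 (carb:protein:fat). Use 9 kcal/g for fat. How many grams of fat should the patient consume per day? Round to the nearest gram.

Fat energy = 15% × 2966 = 444.9 kcal.
At 9 kcal/g: 444.9 ÷ 9 = 49.4333 g.

49 g/day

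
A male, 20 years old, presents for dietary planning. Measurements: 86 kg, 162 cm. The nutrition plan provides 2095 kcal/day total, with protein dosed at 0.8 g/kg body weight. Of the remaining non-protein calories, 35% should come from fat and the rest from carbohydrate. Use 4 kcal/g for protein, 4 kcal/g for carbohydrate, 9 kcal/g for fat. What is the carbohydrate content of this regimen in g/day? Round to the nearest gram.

296 g/day

Protein = 0.8 × 86 = 68.8 g → 68.8 × 4 = 275.2 kcal.
Non-protein calories = 2095 − 275.2 = 1819.8 kcal.
Fat: 35% × 1819.8 = 636.93 kcal; carbohydrate: 1182.87 kcal.
Carbohydrate: 1182.87 kcal ÷ 4 kcal/g = 295.7175 g.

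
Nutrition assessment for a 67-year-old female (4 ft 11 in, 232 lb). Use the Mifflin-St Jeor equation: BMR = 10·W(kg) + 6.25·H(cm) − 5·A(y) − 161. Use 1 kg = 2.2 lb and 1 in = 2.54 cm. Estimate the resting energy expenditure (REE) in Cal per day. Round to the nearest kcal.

Convert to metric: weight = 232 ÷ 2.2 = 105.4545 kg; height = (4×12 + 11) × 2.54 = 59 × 2.54 = 149.86 cm.
Mifflin-St Jeor (female): BMR = 10(105.4545) + 6.25(149.86) − 5(67) − 161 = 1054.5455 + 936.625 − 335 − 161 = 1495.1705 kcal/day.

1495 Cal per day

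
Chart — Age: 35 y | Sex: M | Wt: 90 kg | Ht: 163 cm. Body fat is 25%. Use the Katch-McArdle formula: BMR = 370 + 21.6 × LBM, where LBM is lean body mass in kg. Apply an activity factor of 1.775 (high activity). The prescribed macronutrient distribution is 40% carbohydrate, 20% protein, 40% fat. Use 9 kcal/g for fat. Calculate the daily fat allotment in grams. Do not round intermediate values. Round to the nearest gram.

144 g/day

LBM = 90 × (1 − 0.25) = 67.5 kg. Katch-McArdle: BMR = 370 + 21.6 × 67.5 = 1828 kcal/day.
TEE = 1828 × 1.775 = 3244.7 kcal/day.
Fat energy = 40% × 3244.7 = 1297.88 kcal.
Fat = 1297.88 ÷ 9 kcal/g = 144.2089 g.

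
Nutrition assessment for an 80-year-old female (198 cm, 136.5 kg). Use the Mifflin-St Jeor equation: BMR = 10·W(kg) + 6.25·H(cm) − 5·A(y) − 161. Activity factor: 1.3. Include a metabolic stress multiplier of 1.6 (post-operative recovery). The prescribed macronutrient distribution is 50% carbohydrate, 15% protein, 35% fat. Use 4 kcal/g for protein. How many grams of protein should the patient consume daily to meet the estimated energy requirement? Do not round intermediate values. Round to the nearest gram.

159 g/day

Mifflin-St Jeor (female): BMR = 10(136.5) + 6.25(198) − 5(80) − 161 = 1365 + 1237.5 − 400 − 161 = 2041.5 kcal/day.
TEE = 2041.5 × 1.3 = 2653.95 kcal/day.
With stress factor 1.6: 2653.95 × 1.6 = 4246.32 kcal/day.
Protein energy = 15% × 4246.32 = 636.948 kcal.
Protein = 636.948 ÷ 4 kcal/g = 159.237 g.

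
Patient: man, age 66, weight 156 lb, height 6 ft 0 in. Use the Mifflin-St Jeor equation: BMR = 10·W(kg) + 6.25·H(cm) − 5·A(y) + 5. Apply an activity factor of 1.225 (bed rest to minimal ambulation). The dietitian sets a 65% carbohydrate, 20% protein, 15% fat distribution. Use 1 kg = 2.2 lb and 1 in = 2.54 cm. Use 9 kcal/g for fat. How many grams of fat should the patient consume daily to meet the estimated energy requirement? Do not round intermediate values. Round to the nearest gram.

Convert to metric: weight = 156 ÷ 2.2 = 70.9091 kg; height = (6×12 + 0) × 2.54 = 72 × 2.54 = 182.88 cm.
Mifflin-St Jeor (male): BMR = 10(70.9091) + 6.25(182.88) − 5(66) + 5 = 709.0909 + 1143 − 330 + 5 = 1527.0909 kcal/day.
TEE = 1527.0909 × 1.225 = 1870.6864 kcal/day.
Fat energy = 15% × 1870.6864 = 280.603 kcal.
Fat = 280.603 ÷ 9 kcal/g = 31.1781 g.

31 g/day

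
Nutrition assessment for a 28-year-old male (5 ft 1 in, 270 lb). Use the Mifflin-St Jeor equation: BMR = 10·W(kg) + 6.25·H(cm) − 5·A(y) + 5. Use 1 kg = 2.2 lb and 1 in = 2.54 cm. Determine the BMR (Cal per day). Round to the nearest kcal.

Convert to metric: weight = 270 ÷ 2.2 = 122.7273 kg; height = (5×12 + 1) × 2.54 = 61 × 2.54 = 154.94 cm.
Mifflin-St Jeor (male): BMR = 10(122.7273) + 6.25(154.94) − 5(28) + 5 = 1227.2727 + 968.375 − 140 + 5 = 2060.6477 kcal/day.

2061 Cal per day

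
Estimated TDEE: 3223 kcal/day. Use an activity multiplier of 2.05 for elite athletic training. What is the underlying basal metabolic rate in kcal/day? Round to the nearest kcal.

BMR = TEE ÷ activity factor = 3223 ÷ 2.05 = 1572.1951 kcal/day.

1572 kcal/day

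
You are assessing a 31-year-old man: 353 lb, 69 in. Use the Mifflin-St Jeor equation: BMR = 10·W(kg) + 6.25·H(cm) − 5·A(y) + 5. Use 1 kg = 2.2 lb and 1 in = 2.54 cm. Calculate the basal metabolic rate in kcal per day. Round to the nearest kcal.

Convert to metric: weight = 353 ÷ 2.2 = 160.4545 kg; height = 69 × 2.54 = 175.26 cm.
Mifflin-St Jeor (male): BMR = 10(160.4545) + 6.25(175.26) − 5(31) + 5 = 1604.5455 + 1095.375 − 155 + 5 = 2549.9205 kcal/day.

2550 kcal per day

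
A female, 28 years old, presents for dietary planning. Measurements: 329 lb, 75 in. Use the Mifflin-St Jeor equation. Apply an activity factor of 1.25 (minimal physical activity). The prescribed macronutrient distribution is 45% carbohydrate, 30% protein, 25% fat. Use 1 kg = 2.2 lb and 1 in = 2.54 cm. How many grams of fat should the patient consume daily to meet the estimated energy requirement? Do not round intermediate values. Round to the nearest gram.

83 g/day

Convert to metric: weight = 329 ÷ 2.2 = 149.5455 kg; height = 75 × 2.54 = 190.5 cm.
Mifflin-St Jeor (female): BMR = 10(149.5455) + 6.25(190.5) − 5(28) − 161 = 1495.4545 + 1190.625 − 140 − 161 = 2385.0795 kcal/day.
TEE = 2385.0795 × 1.25 = 2981.3494 kcal/day.
Fat energy = 25% × 2981.3494 = 745.3374 kcal.
Fat = 745.3374 ÷ 9 kcal/g = 82.8153 g.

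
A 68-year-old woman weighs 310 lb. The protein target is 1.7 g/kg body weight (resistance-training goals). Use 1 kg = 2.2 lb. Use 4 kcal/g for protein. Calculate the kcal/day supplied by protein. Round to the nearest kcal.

Weight in kg = 310 ÷ 2.2 = 140.9091 kg.
Protein = 1.7 g/kg × 140.9091 kg = 239.5455 g/day.
Protein energy = 239.5455 g × 4 kcal/g = 958.1818 kcal/day.

958 kcal/day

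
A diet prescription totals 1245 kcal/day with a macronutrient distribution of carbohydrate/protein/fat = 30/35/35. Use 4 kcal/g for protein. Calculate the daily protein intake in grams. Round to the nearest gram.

109 g/day

Protein energy = 35% × 1245 = 435.75 kcal.
At 4 kcal/g: 435.75 ÷ 4 = 108.9375 g.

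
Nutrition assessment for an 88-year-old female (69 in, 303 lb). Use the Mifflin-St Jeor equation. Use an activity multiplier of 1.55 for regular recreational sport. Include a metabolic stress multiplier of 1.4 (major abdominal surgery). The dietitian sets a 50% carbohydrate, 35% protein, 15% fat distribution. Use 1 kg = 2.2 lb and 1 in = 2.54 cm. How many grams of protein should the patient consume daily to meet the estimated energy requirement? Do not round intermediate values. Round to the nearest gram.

Convert to metric: weight = 303 ÷ 2.2 = 137.7273 kg; height = 69 × 2.54 = 175.26 cm.
Mifflin-St Jeor (female): BMR = 10(137.7273) + 6.25(175.26) − 5(88) − 161 = 1377.2727 + 1095.375 − 440 − 161 = 1871.6477 kcal/day.
TEE = 1871.6477 × 1.55 = 2901.054 kcal/day.
With stress factor 1.4: 2901.054 × 1.4 = 4061.4756 kcal/day.
Protein energy = 35% × 4061.4756 = 1421.5164 kcal.
Protein = 1421.5164 ÷ 4 kcal/g = 355.3791 g.

355 g/day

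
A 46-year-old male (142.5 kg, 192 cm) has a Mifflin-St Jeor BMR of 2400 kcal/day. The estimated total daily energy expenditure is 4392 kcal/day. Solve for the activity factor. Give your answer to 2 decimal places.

1.83

Activity factor = TEE ÷ BMR = 4392 ÷ 2400 = 1.83.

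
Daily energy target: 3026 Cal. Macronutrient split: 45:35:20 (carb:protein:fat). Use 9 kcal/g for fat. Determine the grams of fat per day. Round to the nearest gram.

Fat energy = 20% × 3026 = 605.2 kcal.
At 9 kcal/g: 605.2 ÷ 9 = 67.2444 g.

67 g/day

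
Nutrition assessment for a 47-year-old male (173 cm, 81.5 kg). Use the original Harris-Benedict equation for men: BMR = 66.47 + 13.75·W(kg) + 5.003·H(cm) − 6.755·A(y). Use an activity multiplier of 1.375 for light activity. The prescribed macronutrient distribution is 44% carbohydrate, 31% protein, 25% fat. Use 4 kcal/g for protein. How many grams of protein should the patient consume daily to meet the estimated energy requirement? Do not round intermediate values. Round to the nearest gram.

185 g/day

Harris-Benedict: BMR = 66.47 + 13.75(81.5) + 5.003(173) − 6.755(47) = 1735.129 kcal/day.
TEE = 1735.129 × 1.375 = 2385.8024 kcal/day.
Protein energy = 31% × 2385.8024 = 739.5987 kcal.
Protein = 739.5987 ÷ 4 kcal/g = 184.8997 g.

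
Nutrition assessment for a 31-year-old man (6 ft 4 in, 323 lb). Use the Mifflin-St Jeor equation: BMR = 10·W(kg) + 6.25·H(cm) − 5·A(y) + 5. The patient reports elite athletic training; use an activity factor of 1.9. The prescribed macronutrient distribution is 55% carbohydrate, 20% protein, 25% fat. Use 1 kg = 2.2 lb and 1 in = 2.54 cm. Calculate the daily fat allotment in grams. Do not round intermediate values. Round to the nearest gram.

133 g/day

Convert to metric: weight = 323 ÷ 2.2 = 146.8182 kg; height = (6×12 + 4) × 2.54 = 76 × 2.54 = 193.04 cm.
Mifflin-St Jeor (male): BMR = 10(146.8182) + 6.25(193.04) − 5(31) + 5 = 1468.1818 + 1206.5 − 155 + 5 = 2524.6818 kcal/day.
TEE = 2524.6818 × 1.9 = 4796.8955 kcal/day.
Fat energy = 25% × 4796.8955 = 1199.2239 kcal.
Fat = 1199.2239 ÷ 9 kcal/g = 133.2471 g.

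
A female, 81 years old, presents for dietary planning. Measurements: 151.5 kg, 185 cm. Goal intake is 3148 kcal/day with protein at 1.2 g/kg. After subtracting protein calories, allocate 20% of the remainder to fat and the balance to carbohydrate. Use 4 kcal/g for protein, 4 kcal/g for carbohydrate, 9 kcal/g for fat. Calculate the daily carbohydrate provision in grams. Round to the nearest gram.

Protein = 1.2 × 151.5 = 181.8 g → 181.8 × 4 = 727.2 kcal.
Non-protein calories = 3148 − 727.2 = 2420.8 kcal.
Fat: 20% × 2420.8 = 484.16 kcal; carbohydrate: 1936.64 kcal.
Carbohydrate: 1936.64 kcal ÷ 4 kcal/g = 484.16 g.

484 g/day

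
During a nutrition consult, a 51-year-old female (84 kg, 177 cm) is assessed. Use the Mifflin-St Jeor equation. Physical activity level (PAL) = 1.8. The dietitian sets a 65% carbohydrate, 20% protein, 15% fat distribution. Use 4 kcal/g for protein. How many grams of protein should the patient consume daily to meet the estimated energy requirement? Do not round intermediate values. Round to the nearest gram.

138 g/day

Mifflin-St Jeor (female): BMR = 10(84) + 6.25(177) − 5(51) − 161 = 840 + 1106.25 − 255 − 161 = 1530.25 kcal/day.
TEE = 1530.25 × 1.8 = 2754.45 kcal/day.
Protein energy = 20% × 2754.45 = 550.89 kcal.
Protein = 550.89 ÷ 4 kcal/g = 137.7225 g.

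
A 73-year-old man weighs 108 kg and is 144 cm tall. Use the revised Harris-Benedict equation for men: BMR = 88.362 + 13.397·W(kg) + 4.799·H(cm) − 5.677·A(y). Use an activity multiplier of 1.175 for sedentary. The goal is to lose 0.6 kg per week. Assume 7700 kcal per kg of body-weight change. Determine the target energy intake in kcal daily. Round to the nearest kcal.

Harris-Benedict: BMR = 88.362 + 13.397(108) + 4.799(144) − 5.677(73) = 1811.873 kcal/day.
TEE = 1811.873 × 1.175 = 2128.9508 kcal/day.
Required daily deficit = 0.6 × 7700 ÷ 7 = 660 kcal/day.
Target intake = 2128.9508 − 660 = 1468.9508 kcal/day.

1469 kcal daily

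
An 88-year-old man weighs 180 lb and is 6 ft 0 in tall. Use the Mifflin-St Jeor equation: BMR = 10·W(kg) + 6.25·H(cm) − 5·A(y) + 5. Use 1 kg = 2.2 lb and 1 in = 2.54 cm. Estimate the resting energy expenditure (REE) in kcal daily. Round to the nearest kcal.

1526 kcal daily

Convert to metric: weight = 180 ÷ 2.2 = 81.8182 kg; height = (6×12 + 0) × 2.54 = 72 × 2.54 = 182.88 cm.
Mifflin-St Jeor (male): BMR = 10(81.8182) + 6.25(182.88) − 5(88) + 5 = 818.1818 + 1143 − 440 + 5 = 1526.1818 kcal/day.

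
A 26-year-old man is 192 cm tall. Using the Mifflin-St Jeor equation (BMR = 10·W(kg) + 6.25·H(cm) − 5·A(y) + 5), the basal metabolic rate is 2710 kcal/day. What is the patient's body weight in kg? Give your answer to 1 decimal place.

163.5 kg

2710 = 10·W + 6.25(192) − 5(26) + 5
10·W = 2710 − 1075 = 1635, so W = 163.5 kg.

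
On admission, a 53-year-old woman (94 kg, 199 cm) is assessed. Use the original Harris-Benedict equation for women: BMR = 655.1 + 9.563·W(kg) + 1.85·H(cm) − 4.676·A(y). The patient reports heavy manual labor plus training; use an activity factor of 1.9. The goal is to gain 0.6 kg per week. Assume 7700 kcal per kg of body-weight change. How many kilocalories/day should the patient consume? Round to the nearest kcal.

Harris-Benedict: BMR = 655.1 + 9.563(94) + 1.85(199) − 4.676(53) = 1674.344 kcal/day.
TEE = 1674.344 × 1.9 = 3181.2536 kcal/day.
Required daily surplus = 0.6 × 7700 ÷ 7 = 660 kcal/day.
Target intake = 3181.2536 + 660 = 3841.2536 kcal/day.

3841 kilocalories/day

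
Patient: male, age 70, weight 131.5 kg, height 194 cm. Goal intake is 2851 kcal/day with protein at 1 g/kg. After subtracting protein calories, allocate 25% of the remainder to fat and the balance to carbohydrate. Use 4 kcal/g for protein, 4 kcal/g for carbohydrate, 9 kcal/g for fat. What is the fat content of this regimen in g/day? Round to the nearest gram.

65 g/day

Protein = 1 × 131.5 = 131.5 g → 131.5 × 4 = 526 kcal.
Non-protein calories = 2851 − 526 = 2325 kcal.
Fat: 25% × 2325 = 581.25 kcal; carbohydrate: 1743.75 kcal.
Fat: 581.25 kcal ÷ 9 kcal/g = 64.5833 g.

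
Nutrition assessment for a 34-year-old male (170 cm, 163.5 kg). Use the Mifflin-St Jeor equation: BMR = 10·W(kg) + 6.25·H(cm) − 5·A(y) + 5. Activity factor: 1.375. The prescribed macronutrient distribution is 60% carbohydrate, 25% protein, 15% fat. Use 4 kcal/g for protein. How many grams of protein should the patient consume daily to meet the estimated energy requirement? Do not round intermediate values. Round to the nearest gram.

Mifflin-St Jeor (male): BMR = 10(163.5) + 6.25(170) − 5(34) + 5 = 1635 + 1062.5 − 170 + 5 = 2532.5 kcal/day.
TEE = 2532.5 × 1.375 = 3482.1875 kcal/day.
Protein energy = 25% × 3482.1875 = 870.5469 kcal.
Protein = 870.5469 ÷ 4 kcal/g = 217.6367 g.

218 g/day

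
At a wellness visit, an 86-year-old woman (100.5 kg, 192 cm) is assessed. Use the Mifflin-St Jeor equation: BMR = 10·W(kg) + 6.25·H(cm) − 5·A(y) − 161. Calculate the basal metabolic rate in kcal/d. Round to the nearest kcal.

Mifflin-St Jeor (female): BMR = 10(100.5) + 6.25(192) − 5(86) − 161 = 1005 + 1200 − 430 − 161 = 1614 kcal/day.

1614 kcal/d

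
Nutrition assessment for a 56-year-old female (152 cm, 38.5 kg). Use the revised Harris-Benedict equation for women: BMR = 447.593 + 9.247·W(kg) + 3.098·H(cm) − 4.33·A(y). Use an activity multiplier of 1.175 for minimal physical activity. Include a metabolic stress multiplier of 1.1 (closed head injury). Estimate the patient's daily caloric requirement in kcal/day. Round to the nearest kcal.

Harris-Benedict: BMR = 447.593 + 9.247(38.5) + 3.098(152) − 4.33(56) = 1032.0185 kcal/day.
TEE = BMR × activity factor = 1032.0185 × 1.175 = 1212.6217 kcal/day.
Apply stress factor: 1212.6217 × 1.1 = 1333.8839 kcal/day.

1334 kcal/day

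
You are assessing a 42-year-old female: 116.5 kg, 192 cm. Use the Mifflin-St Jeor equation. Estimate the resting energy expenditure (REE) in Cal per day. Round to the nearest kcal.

1994 Cal per day

Mifflin-St Jeor (female): BMR = 10(116.5) + 6.25(192) − 5(42) − 161 = 1165 + 1200 − 210 − 161 = 1994 kcal/day.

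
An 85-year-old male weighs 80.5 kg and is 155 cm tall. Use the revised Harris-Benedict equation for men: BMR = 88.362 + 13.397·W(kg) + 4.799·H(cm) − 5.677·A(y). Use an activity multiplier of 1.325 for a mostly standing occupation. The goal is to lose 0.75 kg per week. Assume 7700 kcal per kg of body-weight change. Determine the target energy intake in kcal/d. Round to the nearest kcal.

Harris-Benedict: BMR = 88.362 + 13.397(80.5) + 4.799(155) − 5.677(85) = 1428.1205 kcal/day.
TEE = 1428.1205 × 1.325 = 1892.2597 kcal/day.
Required daily deficit = 0.75 × 7700 ÷ 7 = 825 kcal/day.
Target intake = 1892.2597 − 825 = 1067.2597 kcal/day.

1067 kcal/d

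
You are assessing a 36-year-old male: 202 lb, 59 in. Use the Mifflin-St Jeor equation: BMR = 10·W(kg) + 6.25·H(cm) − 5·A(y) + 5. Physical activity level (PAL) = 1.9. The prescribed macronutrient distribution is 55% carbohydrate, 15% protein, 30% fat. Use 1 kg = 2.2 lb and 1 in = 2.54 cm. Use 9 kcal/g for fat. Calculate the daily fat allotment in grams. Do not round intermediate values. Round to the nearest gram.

Convert to metric: weight = 202 ÷ 2.2 = 91.8182 kg; height = 59 × 2.54 = 149.86 cm.
Mifflin-St Jeor (male): BMR = 10(91.8182) + 6.25(149.86) − 5(36) + 5 = 918.1818 + 936.625 − 180 + 5 = 1679.8068 kcal/day.
TEE = 1679.8068 × 1.9 = 3191.633 kcal/day.
Fat energy = 30% × 3191.633 = 957.4899 kcal.
Fat = 957.4899 ÷ 9 kcal/g = 106.3878 g.

106 g/day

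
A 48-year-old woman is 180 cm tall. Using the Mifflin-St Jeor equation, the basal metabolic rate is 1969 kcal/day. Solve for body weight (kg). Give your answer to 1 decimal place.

124.5 kg

1969 = 10·W + 6.25(180) − 5(48) − 161
10·W = 1969 − 724 = 1245, so W = 124.5 kg.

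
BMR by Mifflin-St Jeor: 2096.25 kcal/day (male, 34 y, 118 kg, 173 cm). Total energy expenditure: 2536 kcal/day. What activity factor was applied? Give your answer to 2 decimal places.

1.21

Activity factor = TEE ÷ BMR = 2536 ÷ 2096.25 = 1.21.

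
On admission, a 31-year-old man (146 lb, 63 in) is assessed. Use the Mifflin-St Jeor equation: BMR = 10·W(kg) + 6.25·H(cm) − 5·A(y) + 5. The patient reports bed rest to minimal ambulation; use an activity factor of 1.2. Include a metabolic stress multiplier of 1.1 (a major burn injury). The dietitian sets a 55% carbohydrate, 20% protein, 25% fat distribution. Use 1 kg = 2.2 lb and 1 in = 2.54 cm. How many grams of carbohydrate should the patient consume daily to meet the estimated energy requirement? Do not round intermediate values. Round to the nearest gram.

Convert to metric: weight = 146 ÷ 2.2 = 66.3636 kg; height = 63 × 2.54 = 160.02 cm.
Mifflin-St Jeor (male): BMR = 10(66.3636) + 6.25(160.02) − 5(31) + 5 = 663.6364 + 1000.125 − 155 + 5 = 1513.7614 kcal/day.
TEE = 1513.7614 × 1.2 = 1816.5136 kcal/day.
With stress factor 1.1: 1816.5136 × 1.1 = 1998.165 kcal/day.
Carbohydrate energy = 55% × 1998.165 = 1098.9908 kcal.
Carbohydrate = 1098.9908 ÷ 4 kcal/g = 274.7477 g.

275 g/day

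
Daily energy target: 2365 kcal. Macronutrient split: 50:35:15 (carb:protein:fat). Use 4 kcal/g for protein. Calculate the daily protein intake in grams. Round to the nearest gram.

207 g/day

Protein energy = 35% × 2365 = 827.75 kcal.
At 4 kcal/g: 827.75 ÷ 4 = 206.9375 g.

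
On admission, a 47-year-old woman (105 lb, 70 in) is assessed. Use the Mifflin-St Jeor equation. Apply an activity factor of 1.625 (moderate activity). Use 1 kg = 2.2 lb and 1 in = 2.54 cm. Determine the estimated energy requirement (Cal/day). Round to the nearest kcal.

1938 Cal/day

Convert to metric: weight = 105 ÷ 2.2 = 47.7273 kg; height = 70 × 2.54 = 177.8 cm.
Mifflin-St Jeor (female): BMR = 10(47.7273) + 6.25(177.8) − 5(47) − 161 = 477.2727 + 1111.25 − 235 − 161 = 1192.5227 kcal/day.
TEE = BMR × activity factor = 1192.5227 × 1.625 = 1937.8494 kcal/day.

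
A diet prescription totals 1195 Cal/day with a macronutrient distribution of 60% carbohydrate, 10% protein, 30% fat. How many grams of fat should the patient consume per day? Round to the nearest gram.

40 g/day

Fat energy = 30% × 1195 = 358.5 kcal.
At 9 kcal/g: 358.5 ÷ 9 = 39.8333 g.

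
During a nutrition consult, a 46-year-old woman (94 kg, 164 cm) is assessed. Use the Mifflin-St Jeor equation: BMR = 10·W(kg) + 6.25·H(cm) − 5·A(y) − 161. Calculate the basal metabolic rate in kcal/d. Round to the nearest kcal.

1574 kcal/d

Mifflin-St Jeor (female): BMR = 10(94) + 6.25(164) − 5(46) − 161 = 940 + 1025 − 230 − 161 = 1574 kcal/day.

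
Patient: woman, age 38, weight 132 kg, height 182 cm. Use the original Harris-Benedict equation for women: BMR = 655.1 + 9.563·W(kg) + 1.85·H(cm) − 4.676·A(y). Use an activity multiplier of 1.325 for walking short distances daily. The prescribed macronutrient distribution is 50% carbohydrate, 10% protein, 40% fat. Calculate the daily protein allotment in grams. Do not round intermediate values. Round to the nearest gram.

Harris-Benedict: BMR = 655.1 + 9.563(132) + 1.85(182) − 4.676(38) = 2076.428 kcal/day.
TEE = 2076.428 × 1.325 = 2751.2671 kcal/day.
Protein energy = 10% × 2751.2671 = 275.1267 kcal.
Protein = 275.1267 ÷ 4 kcal/g = 68.7817 g.

69 g/day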